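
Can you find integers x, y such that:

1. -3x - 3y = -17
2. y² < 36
No

Even the single constraint (-3x - 3y = -17) is infeasible over the integers.

  - -3x - 3y = -17: every term on the left is divisible by 3, so the LHS ≡ 0 (mod 3), but the RHS -17 is not — no integer solution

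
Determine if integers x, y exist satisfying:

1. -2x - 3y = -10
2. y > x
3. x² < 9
Yes

Take x = -1, y = 4. Substituting into each constraint:
  (1) -2(-1) - 3(4) = -10 ✓
  (2) 4 > -1 ✓
  (3) x² = (-1)² = 1, and 1 < 9 ✓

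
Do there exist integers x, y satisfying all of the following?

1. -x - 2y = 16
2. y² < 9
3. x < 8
Yes

Take x = -16, y = 0. Substituting into each constraint:
  (1) 16 - 2(0) = 16 ✓
  (2) y² = (0)² = 0, and 0 < 9 ✓
  (3) -16 < 8 ✓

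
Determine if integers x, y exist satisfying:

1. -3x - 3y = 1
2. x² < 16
No

Even the single constraint (-3x - 3y = 1) is infeasible over the integers.

  - -3x - 3y = 1: every term on the left is divisible by 3, so the LHS ≡ 0 (mod 3), but the RHS 1 is not — no integer solution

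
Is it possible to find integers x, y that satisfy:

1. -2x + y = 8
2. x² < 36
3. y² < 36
Yes

Take x = -4, y = 0. Substituting into each constraint:
  (1) -2(-4) + 0 = 8 ✓
  (2) x² = (-4)² = 16, and 16 < 36 ✓
  (3) y² = (0)² = 0, and 0 < 36 ✓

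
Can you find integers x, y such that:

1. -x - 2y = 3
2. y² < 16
Yes

Take x = -3, y = 0. Substituting into each constraint:
  (1) 3 - 2(0) = 3 ✓
  (2) y² = (0)² = 0, and 0 < 16 ✓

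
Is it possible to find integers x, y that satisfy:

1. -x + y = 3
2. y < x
No

The full constraint system is jointly infeasible over the integers. Each constraint and what it forces:

  - -x + y = 3: is a linear equation tying the variables together
  - y < x: bounds one variable relative to another variable

From the equation, x − y = -3, i.e. x − y = -3; but x > y requires x − y ≥ 1. Contradiction.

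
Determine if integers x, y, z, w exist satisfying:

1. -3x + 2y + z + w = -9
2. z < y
Yes

Take x = 3, y = 0, z = -1, w = 1. Substituting into each constraint:
  (1) -3(3) + 2(0) + (-1) + 1 = -9 ✓
  (2) -1 < 0 ✓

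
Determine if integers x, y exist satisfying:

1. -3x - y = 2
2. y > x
Yes

Take x = -1, y = 1. Substituting into each constraint:
  (1) -3(-1) + (-1) = 2 ✓
  (2) 1 > -1 ✓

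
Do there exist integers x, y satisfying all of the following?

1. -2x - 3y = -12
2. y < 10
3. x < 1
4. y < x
No

A contradictory subset is {-2x - 3y = -12, x < 1, y < x}. No integer assignment can satisfy these jointly:

  - -2x - 3y = -12: is a linear equation tying the variables together
  - x < 1: bounds one variable relative to a constant
  - y < x: bounds one variable relative to another variable

Propagating the comparison: y < x and x ≤ 0 give y ≤ -1. Range argument: with x ∈ [−∞, 0], y ∈ [−∞, -1], the left side of the equation is at least 3, but the right side is -12 < 3. No integer solution exists.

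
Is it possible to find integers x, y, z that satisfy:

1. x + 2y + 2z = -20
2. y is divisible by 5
Yes

Take x = -20, y = 0, z = 0. Substituting into each constraint:
  (1) (-20) + 2(0) + 2(0) = -20 ✓
  (2) 0 = 5 × 0, remainder 0 ✓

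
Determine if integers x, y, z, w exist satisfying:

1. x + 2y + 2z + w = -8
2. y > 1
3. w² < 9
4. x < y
Yes

Take x = 0, y = 2, z = -6, w = 0. Substituting into each constraint:
  (1) 0 + 2(2) + 2(-6) + 0 = -8 ✓
  (2) 2 > 1 ✓
  (3) w² = (0)² = 0, and 0 < 9 ✓
  (4) 0 < 2 ✓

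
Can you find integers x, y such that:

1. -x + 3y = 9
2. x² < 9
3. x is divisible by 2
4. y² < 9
No

The full constraint system is jointly infeasible over the integers. Each constraint and what it forces:

  - -x + 3y = 9: is a linear equation tying the variables together
  - x² < 9: restricts x to |x| ≤ 2
  - x is divisible by 2: restricts x to multiples of 2
  - y² < 9: restricts y to |y| ≤ 2

Range argument: with x ∈ [-2, 2], y ∈ [-2, 2], the left side of the equation is at most 8, but the right side is 9 > 8. No integer solution exists.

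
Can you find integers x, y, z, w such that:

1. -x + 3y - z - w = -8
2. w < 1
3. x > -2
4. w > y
Yes

Take x = 0, y = -1, z = 5, w = 0. Substituting into each constraint:
  (1) 0 + 3(-1) + (-5) + 0 = -8 ✓
  (2) 0 < 1 ✓
  (3) 0 > -2 ✓
  (4) 0 > -1 ✓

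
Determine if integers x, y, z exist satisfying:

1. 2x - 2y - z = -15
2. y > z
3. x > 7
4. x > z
Yes

Take x = 8, y = 16, z = -1. Substituting into each constraint:
  (1) 2(8) - 2(16) + 1 = -15 ✓
  (2) 16 > -1 ✓
  (3) 8 > 7 ✓
  (4) 8 > -1 ✓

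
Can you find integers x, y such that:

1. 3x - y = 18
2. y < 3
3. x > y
Yes

Take x = 6, y = 0. Substituting into each constraint:
  (1) 3(6) + 0 = 18 ✓
  (2) 0 < 3 ✓
  (3) 6 > 0 ✓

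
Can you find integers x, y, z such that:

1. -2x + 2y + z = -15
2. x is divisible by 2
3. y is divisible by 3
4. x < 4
Yes

Take x = 0, y = 0, z = -15. Substituting into each constraint:
  (1) -2(0) + 2(0) + (-15) = -15 ✓
  (2) 0 = 2 × 0, remainder 0 ✓
  (3) 0 = 3 × 0, remainder 0 ✓
  (4) 0 < 4 ✓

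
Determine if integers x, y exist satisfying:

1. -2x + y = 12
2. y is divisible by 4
Yes

Take x = -6, y = 0. Substituting into each constraint:
  (1) -2(-6) + 0 = 12 ✓
  (2) 0 = 4 × 0, remainder 0 ✓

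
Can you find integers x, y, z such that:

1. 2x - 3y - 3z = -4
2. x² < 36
Yes

Take x = 1, y = 2, z = 0. Substituting into each constraint:
  (1) 2(1) - 3(2) - 3(0) = -4 ✓
  (2) x² = (1)² = 1, and 1 < 36 ✓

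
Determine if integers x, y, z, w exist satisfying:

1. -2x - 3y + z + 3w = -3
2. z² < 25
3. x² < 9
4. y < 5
Yes

Take x = 0, y = 1, z = 0, w = 0. Substituting into each constraint:
  (1) -2(0) - 3(1) + 0 + 3(0) = -3 ✓
  (2) z² = (0)² = 0, and 0 < 25 ✓
  (3) x² = (0)² = 0, and 0 < 9 ✓
  (4) 1 < 5 ✓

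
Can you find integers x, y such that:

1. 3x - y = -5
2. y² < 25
Yes

Take x = -1, y = 2. Substituting into each constraint:
  (1) 3(-1) + (-2) = -5 ✓
  (2) y² = (2)² = 4, and 4 < 25 ✓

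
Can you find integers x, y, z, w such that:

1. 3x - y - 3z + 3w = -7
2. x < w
Yes

Take x = -1, y = 1, z = 1, w = 0. Substituting into each constraint:
  (1) 3(-1) + (-1) - 3(1) + 3(0) = -7 ✓
  (2) -1 < 0 ✓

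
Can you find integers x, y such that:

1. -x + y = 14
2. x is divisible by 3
Yes

Take x = 0, y = 14. Substituting into each constraint:
  (1) 0 + 14 = 14 ✓
  (2) 0 = 3 × 0, remainder 0 ✓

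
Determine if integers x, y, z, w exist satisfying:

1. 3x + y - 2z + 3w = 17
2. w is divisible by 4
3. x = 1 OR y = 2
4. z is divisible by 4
Yes

Take x = 5, y = 2, z = 0, w = 0. Substituting into each constraint:
  (1) 3(5) + 2 - 2(0) + 3(0) = 17 ✓
  (2) 0 = 4 × 0, remainder 0 ✓
  (3) y = 2, target 2 ✓ (second branch holds)
  (4) 0 = 4 × 0, remainder 0 ✓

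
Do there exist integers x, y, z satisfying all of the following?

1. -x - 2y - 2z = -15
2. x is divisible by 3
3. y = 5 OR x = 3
Yes

Take x = -3, y = 5, z = 4. Substituting into each constraint:
  (1) 3 - 2(5) - 2(4) = -15 ✓
  (2) -3 = 3 × -1, remainder 0 ✓
  (3) y = 5, target 5 ✓ (first branch holds)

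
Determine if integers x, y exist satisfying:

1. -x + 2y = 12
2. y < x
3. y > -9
Yes

Take x = 14, y = 13. Substituting into each constraint:
  (1) (-14) + 2(13) = 12 ✓
  (2) 13 < 14 ✓
  (3) 13 > -9 ✓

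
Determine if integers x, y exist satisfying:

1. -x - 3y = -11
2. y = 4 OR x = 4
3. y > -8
Yes

Take x = -1, y = 4. Substituting into each constraint:
  (1) 1 - 3(4) = -11 ✓
  (2) y = 4, target 4 ✓ (first branch holds)
  (3) 4 > -8 ✓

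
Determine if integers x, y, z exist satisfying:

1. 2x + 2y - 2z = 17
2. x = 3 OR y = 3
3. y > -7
No

Even the single constraint (2x + 2y - 2z = 17) is infeasible over the integers.

  - 2x + 2y - 2z = 17: every term on the left is divisible by 2, so the LHS ≡ 0 (mod 2), but the RHS 17 is not — no integer solution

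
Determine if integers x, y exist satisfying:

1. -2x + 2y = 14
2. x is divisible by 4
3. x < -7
Yes

Take x = -8, y = -1. Substituting into each constraint:
  (1) -2(-8) + 2(-1) = 14 ✓
  (2) -8 = 4 × -2, remainder 0 ✓
  (3) -8 < -7 ✓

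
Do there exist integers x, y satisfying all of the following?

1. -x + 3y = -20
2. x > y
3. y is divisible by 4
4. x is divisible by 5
Yes

Take x = 20, y = 0. Substituting into each constraint:
  (1) (-20) + 3(0) = -20 ✓
  (2) 20 > 0 ✓
  (3) 0 = 4 × 0, remainder 0 ✓
  (4) 20 = 5 × 4, remainder 0 ✓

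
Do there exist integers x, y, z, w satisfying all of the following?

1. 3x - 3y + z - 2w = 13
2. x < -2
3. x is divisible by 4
Yes

Take x = -4, y = -8, z = 1, w = 0. Substituting into each constraint:
  (1) 3(-4) - 3(-8) + 1 - 2(0) = 13 ✓
  (2) -4 < -2 ✓
  (3) -4 = 4 × -1, remainder 0 ✓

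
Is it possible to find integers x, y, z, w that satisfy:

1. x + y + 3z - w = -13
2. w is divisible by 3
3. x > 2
Yes

Take x = 3, y = -16, z = 0, w = 0. Substituting into each constraint:
  (1) 3 + (-16) + 3(0) + 0 = -13 ✓
  (2) 0 = 3 × 0, remainder 0 ✓
  (3) 3 > 2 ✓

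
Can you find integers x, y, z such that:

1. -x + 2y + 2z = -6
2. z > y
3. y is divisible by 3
Yes

Take x = 8, y = 0, z = 1. Substituting into each constraint:
  (1) (-8) + 2(0) + 2(1) = -6 ✓
  (2) 1 > 0 ✓
  (3) 0 = 3 × 0, remainder 0 ✓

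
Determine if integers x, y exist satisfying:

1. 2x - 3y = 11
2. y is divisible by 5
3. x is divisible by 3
No

A contradictory subset is {2x - 3y = 11, x is divisible by 3}. No integer assignment can satisfy these jointly:

  - 2x - 3y = 11: is a linear equation tying the variables together
  - x is divisible by 3: restricts x to multiples of 3

Modular obstruction: writing x = 3x', every remaining term of the linear equation is divisible by 3, so the left side is ≡ 0 (mod 3); but the right side 11 ≡ 2 (mod 3). No integers can satisfy it.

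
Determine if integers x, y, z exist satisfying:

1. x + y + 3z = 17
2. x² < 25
Yes

Take x = 0, y = 17, z = 0. Substituting into each constraint:
  (1) 0 + 17 + 3(0) = 17 ✓
  (2) x² = (0)² = 0, and 0 < 25 ✓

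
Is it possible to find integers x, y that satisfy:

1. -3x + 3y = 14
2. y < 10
No

Even the single constraint (-3x + 3y = 14) is infeasible over the integers.

  - -3x + 3y = 14: every term on the left is divisible by 3, so the LHS ≡ 0 (mod 3), but the RHS 14 is not — no integer solution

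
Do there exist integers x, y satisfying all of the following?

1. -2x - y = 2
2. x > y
Yes

Take x = 0, y = -2. Substituting into each constraint:
  (1) -2(0) + 2 = 2 ✓
  (2) 0 > -2 ✓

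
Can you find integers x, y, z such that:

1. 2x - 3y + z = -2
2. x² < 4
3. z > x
Yes

Take x = -1, y = 0, z = 0. Substituting into each constraint:
  (1) 2(-1) - 3(0) + 0 = -2 ✓
  (2) x² = (-1)² = 1, and 1 < 4 ✓
  (3) 0 > -1 ✓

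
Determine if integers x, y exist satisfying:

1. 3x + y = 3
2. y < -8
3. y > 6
No

A contradictory subset is {y < -8, y > 6}. No integer assignment can satisfy these jointly:

  - y < -8: bounds one variable relative to a constant
  - y > 6: bounds one variable relative to a constant

Direct contradiction: the bounds on y require y ≥ 7 and y ≤ -9 simultaneously, which is empty.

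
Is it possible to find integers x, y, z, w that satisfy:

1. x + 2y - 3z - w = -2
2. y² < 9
Yes

Take x = 0, y = -1, z = 0, w = 0. Substituting into each constraint:
  (1) 0 + 2(-1) - 3(0) + 0 = -2 ✓
  (2) y² = (-1)² = 1, and 1 < 9 ✓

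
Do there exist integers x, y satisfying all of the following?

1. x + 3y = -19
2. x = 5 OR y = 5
Yes

Take x = 5, y = -8. Substituting into each constraint:
  (1) 5 + 3(-8) = -19 ✓
  (2) x = 5, target 5 ✓ (first branch holds)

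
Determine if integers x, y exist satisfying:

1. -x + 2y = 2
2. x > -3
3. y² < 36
Yes

Take x = 0, y = 1. Substituting into each constraint:
  (1) 0 + 2(1) = 2 ✓
  (2) 0 > -3 ✓
  (3) y² = (1)² = 1, and 1 < 36 ✓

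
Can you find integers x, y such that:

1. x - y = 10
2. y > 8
Yes

Take x = 19, y = 9. Substituting into each constraint:
  (1) 19 + (-9) = 10 ✓
  (2) 9 > 8 ✓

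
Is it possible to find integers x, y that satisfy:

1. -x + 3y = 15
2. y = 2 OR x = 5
Yes

Take x = -9, y = 2. Substituting into each constraint:
  (1) 9 + 3(2) = 15 ✓
  (2) y = 2, target 2 ✓ (first branch holds)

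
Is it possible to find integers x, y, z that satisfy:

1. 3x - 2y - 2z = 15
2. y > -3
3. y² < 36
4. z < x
Yes

Take x = 9, y = -2, z = 8. Substituting into each constraint:
  (1) 3(9) - 2(-2) - 2(8) = 15 ✓
  (2) -2 > -3 ✓
  (3) y² = (-2)² = 4, and 4 < 36 ✓
  (4) 8 < 9 ✓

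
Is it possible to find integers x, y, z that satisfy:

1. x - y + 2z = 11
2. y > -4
Yes

Take x = 0, y = 1, z = 6. Substituting into each constraint:
  (1) 0 + (-1) + 2(6) = 11 ✓
  (2) 1 > -4 ✓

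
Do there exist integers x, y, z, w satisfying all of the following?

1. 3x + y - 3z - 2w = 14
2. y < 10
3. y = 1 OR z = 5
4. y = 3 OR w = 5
Yes

Take x = 13, y = 0, z = 5, w = 5. Substituting into each constraint:
  (1) 3(13) + 0 - 3(5) - 2(5) = 14 ✓
  (2) 0 < 10 ✓
  (3) z = 5, target 5 ✓ (second branch holds)
  (4) w = 5, target 5 ✓ (second branch holds)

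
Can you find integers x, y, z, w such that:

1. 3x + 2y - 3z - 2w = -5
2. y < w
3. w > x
Yes

Take x = -1, y = -1, z = 0, w = 0. Substituting into each constraint:
  (1) 3(-1) + 2(-1) - 3(0) - 2(0) = -5 ✓
  (2) -1 < 0 ✓
  (3) 0 > -1 ✓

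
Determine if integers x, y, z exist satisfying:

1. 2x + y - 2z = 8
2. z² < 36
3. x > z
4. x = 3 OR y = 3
Yes

Take x = 3, y = 4, z = 1. Substituting into each constraint:
  (1) 2(3) + 4 - 2(1) = 8 ✓
  (2) z² = (1)² = 1, and 1 < 36 ✓
  (3) 3 > 1 ✓
  (4) x = 3, target 3 ✓ (first branch holds)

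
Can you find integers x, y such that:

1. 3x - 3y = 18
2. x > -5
Yes

Take x = 0, y = -6. Substituting into each constraint:
  (1) 3(0) - 3(-6) = 18 ✓
  (2) 0 > -5 ✓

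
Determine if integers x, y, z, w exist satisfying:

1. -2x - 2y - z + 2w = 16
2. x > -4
Yes

Take x = 0, y = 0, z = 0, w = 8. Substituting into each constraint:
  (1) -2(0) - 2(0) + 0 + 2(8) = 16 ✓
  (2) 0 > -4 ✓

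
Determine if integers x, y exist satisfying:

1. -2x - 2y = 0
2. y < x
Yes

Take x = 1, y = -1. Substituting into each constraint:
  (1) -2(1) - 2(-1) = 0 ✓
  (2) -1 < 1 ✓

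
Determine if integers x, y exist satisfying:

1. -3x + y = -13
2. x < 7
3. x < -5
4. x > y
Yes

Take x = -6, y = -31. Substituting into each constraint:
  (1) -3(-6) + (-31) = -13 ✓
  (2) -6 < 7 ✓
  (3) -6 < -5 ✓
  (4) -6 > -31 ✓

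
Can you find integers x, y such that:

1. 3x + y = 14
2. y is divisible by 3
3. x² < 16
No

A contradictory subset is {3x + y = 14, y is divisible by 3}. No integer assignment can satisfy these jointly:

  - 3x + y = 14: is a linear equation tying the variables together
  - y is divisible by 3: restricts y to multiples of 3

Modular obstruction: writing y = 3y', every remaining term of the linear equation is divisible by 3, so the left side is ≡ 0 (mod 3); but the right side 14 ≡ 2 (mod 3). No integers can satisfy it.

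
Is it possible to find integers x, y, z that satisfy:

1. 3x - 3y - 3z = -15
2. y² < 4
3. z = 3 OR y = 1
Yes

Take x = -3, y = -1, z = 3. Substituting into each constraint:
  (1) 3(-3) - 3(-1) - 3(3) = -15 ✓
  (2) y² = (-1)² = 1, and 1 < 4 ✓
  (3) z = 3, target 3 ✓ (first branch holds)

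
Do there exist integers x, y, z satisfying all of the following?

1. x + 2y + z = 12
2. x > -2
Yes

Take x = 12, y = 0, z = 0. Substituting into each constraint:
  (1) 12 + 2(0) + 0 = 12 ✓
  (2) 12 > -2 ✓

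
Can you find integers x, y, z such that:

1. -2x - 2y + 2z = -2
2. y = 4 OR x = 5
Yes

Take x = 5, y = 0, z = 4. Substituting into each constraint:
  (1) -2(5) - 2(0) + 2(4) = -2 ✓
  (2) x = 5, target 5 ✓ (second branch holds)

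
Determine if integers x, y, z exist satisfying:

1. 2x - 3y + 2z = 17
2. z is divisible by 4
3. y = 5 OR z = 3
Yes

Take x = 16, y = 5, z = 0. Substituting into each constraint:
  (1) 2(16) - 3(5) + 2(0) = 17 ✓
  (2) 0 = 4 × 0, remainder 0 ✓
  (3) y = 5, target 5 ✓ (first branch holds)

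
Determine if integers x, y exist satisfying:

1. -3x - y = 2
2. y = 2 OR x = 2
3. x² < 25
Yes

Take x = 2, y = -8. Substituting into each constraint:
  (1) -3(2) + 8 = 2 ✓
  (2) x = 2, target 2 ✓ (second branch holds)
  (3) x² = (2)² = 4, and 4 < 25 ✓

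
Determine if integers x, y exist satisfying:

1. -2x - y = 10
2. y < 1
Yes

Take x = -5, y = 0. Substituting into each constraint:
  (1) -2(-5) + 0 = 10 ✓
  (2) 0 < 1 ✓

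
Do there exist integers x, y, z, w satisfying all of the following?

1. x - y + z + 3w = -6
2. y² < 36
Yes

Take x = 0, y = 0, z = -6, w = 0. Substituting into each constraint:
  (1) 0 + 0 + (-6) + 3(0) = -6 ✓
  (2) y² = (0)² = 0, and 0 < 36 ✓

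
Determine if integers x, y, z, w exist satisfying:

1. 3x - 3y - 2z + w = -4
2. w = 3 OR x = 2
Yes

Take x = 2, y = 0, z = 7, w = 4. Substituting into each constraint:
  (1) 3(2) - 3(0) - 2(7) + 4 = -4 ✓
  (2) x = 2, target 2 ✓ (second branch holds)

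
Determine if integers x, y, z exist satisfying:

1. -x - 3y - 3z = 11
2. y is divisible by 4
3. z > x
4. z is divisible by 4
Yes

Take x = -11, y = 0, z = 0. Substituting into each constraint:
  (1) 11 - 3(0) - 3(0) = 11 ✓
  (2) 0 = 4 × 0, remainder 0 ✓
  (3) 0 > -11 ✓
  (4) 0 = 4 × 0, remainder 0 ✓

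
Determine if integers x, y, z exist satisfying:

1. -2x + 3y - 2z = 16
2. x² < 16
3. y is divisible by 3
Yes

Take x = 1, y = 0, z = -9. Substituting into each constraint:
  (1) -2(1) + 3(0) - 2(-9) = 16 ✓
  (2) x² = (1)² = 1, and 1 < 16 ✓
  (3) 0 = 3 × 0, remainder 0 ✓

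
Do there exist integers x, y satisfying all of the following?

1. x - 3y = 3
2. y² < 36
Yes

Take x = 0, y = -1. Substituting into each constraint:
  (1) 0 - 3(-1) = 3 ✓
  (2) y² = (-1)² = 1, and 1 < 36 ✓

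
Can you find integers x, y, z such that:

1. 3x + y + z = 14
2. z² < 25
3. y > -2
Yes

Take x = 4, y = 0, z = 2. Substituting into each constraint:
  (1) 3(4) + 0 + 2 = 14 ✓
  (2) z² = (2)² = 4, and 4 < 25 ✓
  (3) 0 > -2 ✓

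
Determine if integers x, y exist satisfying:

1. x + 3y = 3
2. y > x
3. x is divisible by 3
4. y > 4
Yes

Take x = -12, y = 5. Substituting into each constraint:
  (1) (-12) + 3(5) = 3 ✓
  (2) 5 > -12 ✓
  (3) -12 = 3 × -4, remainder 0 ✓
  (4) 5 > 4 ✓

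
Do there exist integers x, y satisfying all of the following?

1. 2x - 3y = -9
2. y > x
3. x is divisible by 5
Yes

Take x = 0, y = 3. Substituting into each constraint:
  (1) 2(0) - 3(3) = -9 ✓
  (2) 3 > 0 ✓
  (3) 0 = 5 × 0, remainder 0 ✓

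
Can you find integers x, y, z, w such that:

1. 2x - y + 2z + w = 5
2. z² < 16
Yes

Take x = 0, y = 1, z = 3, w = 0. Substituting into each constraint:
  (1) 2(0) + (-1) + 2(3) + 0 = 5 ✓
  (2) z² = (3)² = 9, and 9 < 16 ✓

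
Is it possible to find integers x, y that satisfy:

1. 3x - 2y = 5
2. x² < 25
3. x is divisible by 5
No

The full constraint system is jointly infeasible over the integers. Each constraint and what it forces:

  - 3x - 2y = 5: is a linear equation tying the variables together
  - x² < 25: restricts x to |x| ≤ 4
  - x is divisible by 5: restricts x to multiples of 5

The bounds confine x to {0} with 5 | x. For each value, substitute into the equation:
  • x = 0: the equation gives -2y = 5, so y would not be an integer.
Every case fails, so no integer solution exists.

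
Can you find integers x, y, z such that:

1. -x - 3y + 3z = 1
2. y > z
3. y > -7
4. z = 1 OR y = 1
Yes

Take x = -4, y = 2, z = 1. Substituting into each constraint:
  (1) 4 - 3(2) + 3(1) = 1 ✓
  (2) 2 > 1 ✓
  (3) 2 > -7 ✓
  (4) z = 1, target 1 ✓ (first branch holds)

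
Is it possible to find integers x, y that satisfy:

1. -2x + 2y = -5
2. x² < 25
No

Even the single constraint (-2x + 2y = -5) is infeasible over the integers.

  - -2x + 2y = -5: every term on the left is divisible by 2, so the LHS ≡ 0 (mod 2), but the RHS -5 is not — no integer solution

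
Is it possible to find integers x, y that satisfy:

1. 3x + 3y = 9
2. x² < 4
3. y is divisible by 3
Yes

Take x = 0, y = 3. Substituting into each constraint:
  (1) 3(0) + 3(3) = 9 ✓
  (2) x² = (0)² = 0, and 0 < 4 ✓
  (3) 3 = 3 × 1, remainder 0 ✓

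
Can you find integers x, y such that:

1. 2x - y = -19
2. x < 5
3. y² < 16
Yes

Take x = -10, y = -1. Substituting into each constraint:
  (1) 2(-10) + 1 = -19 ✓
  (2) -10 < 5 ✓
  (3) y² = (-1)² = 1, and 1 < 16 ✓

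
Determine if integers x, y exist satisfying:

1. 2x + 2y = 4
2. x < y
Yes

Take x = 0, y = 2. Substituting into each constraint:
  (1) 2(0) + 2(2) = 4 ✓
  (2) 0 < 2 ✓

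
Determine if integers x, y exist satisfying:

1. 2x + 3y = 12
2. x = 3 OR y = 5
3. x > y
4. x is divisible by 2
No

The full constraint system is jointly infeasible over the integers. Each constraint and what it forces:

  - 2x + 3y = 12: is a linear equation tying the variables together
  - x = 3 OR y = 5: forces a choice: either x = 3 or y = 5
  - x > y: bounds one variable relative to another variable
  - x is divisible by 2: restricts x to multiples of 2

Split on the disjunction (x = 3 OR y = 5):
  • If x = 3: this contradicts the divisibility constraint — 3 is not a multiple of 2.
  • If y = 5: with y = 5, writing x = 2x', every remaining term of the linear equation is divisible by 4, so the left side is ≡ 0 (mod 4); but the right side -3 ≡ 1 (mod 4). No integers can satisfy it.
Both branches are infeasible, so the system has no integer solution.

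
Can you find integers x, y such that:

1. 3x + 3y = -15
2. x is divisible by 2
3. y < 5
Yes

Take x = 0, y = -5. Substituting into each constraint:
  (1) 3(0) + 3(-5) = -15 ✓
  (2) 0 = 2 × 0, remainder 0 ✓
  (3) -5 < 5 ✓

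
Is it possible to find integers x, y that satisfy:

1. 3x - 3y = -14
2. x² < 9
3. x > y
No

Even the single constraint (3x - 3y = -14) is infeasible over the integers.

  - 3x - 3y = -14: every term on the left is divisible by 3, so the LHS ≡ 0 (mod 3), but the RHS -14 is not — no integer solution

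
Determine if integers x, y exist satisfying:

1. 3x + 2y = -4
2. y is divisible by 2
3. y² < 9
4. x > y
Yes

Take x = 0, y = -2. Substituting into each constraint:
  (1) 3(0) + 2(-2) = -4 ✓
  (2) -2 = 2 × -1, remainder 0 ✓
  (3) y² = (-2)² = 4, and 4 < 9 ✓
  (4) 0 > -2 ✓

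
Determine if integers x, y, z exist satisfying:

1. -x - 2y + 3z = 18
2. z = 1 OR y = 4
Yes

Take x = -26, y = 4, z = 0. Substituting into each constraint:
  (1) 26 - 2(4) + 3(0) = 18 ✓
  (2) y = 4, target 4 ✓ (second branch holds)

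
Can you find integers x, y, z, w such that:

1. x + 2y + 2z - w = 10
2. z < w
Yes

Take x = 0, y = 6, z = -1, w = 0. Substituting into each constraint:
  (1) 0 + 2(6) + 2(-1) + 0 = 10 ✓
  (2) -1 < 0 ✓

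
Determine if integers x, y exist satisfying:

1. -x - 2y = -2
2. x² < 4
Yes

Take x = 0, y = 1. Substituting into each constraint:
  (1) 0 - 2(1) = -2 ✓
  (2) x² = (0)² = 0, and 0 < 4 ✓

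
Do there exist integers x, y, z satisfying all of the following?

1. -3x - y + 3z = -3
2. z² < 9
Yes

Take x = 1, y = 0, z = 0. Substituting into each constraint:
  (1) -3(1) + 0 + 3(0) = -3 ✓
  (2) z² = (0)² = 0, and 0 < 9 ✓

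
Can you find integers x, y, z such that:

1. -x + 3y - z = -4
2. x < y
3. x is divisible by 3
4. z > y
Yes

Take x = 0, y = 1, z = 7. Substituting into each constraint:
  (1) 0 + 3(1) + (-7) = -4 ✓
  (2) 0 < 1 ✓
  (3) 0 = 3 × 0, remainder 0 ✓
  (4) 7 > 1 ✓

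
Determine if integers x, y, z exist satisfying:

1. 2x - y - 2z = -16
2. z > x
Yes

Take x = -1, y = 14, z = 0. Substituting into each constraint:
  (1) 2(-1) + (-14) - 2(0) = -16 ✓
  (2) 0 > -1 ✓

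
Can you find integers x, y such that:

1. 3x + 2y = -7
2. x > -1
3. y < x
Yes

Take x = 1, y = -5. Substituting into each constraint:
  (1) 3(1) + 2(-5) = -7 ✓
  (2) 1 > -1 ✓
  (3) -5 < 1 ✓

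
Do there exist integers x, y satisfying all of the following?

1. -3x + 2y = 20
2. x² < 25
Yes

Take x = 0, y = 10. Substituting into each constraint:
  (1) -3(0) + 2(10) = 20 ✓
  (2) x² = (0)² = 0, and 0 < 25 ✓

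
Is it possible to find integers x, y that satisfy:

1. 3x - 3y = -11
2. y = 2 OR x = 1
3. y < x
No

Even the single constraint (3x - 3y = -11) is infeasible over the integers.

  - 3x - 3y = -11: every term on the left is divisible by 3, so the LHS ≡ 0 (mod 3), but the RHS -11 is not — no integer solution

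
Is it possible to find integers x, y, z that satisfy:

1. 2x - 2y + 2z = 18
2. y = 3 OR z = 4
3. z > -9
Yes

Take x = 9, y = 4, z = 4. Substituting into each constraint:
  (1) 2(9) - 2(4) + 2(4) = 18 ✓
  (2) z = 4, target 4 ✓ (second branch holds)
  (3) 4 > -9 ✓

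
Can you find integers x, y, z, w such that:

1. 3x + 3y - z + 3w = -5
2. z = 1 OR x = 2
Yes

Take x = 2, y = 0, z = -1, w = -4. Substituting into each constraint:
  (1) 3(2) + 3(0) + 1 + 3(-4) = -5 ✓
  (2) x = 2, target 2 ✓ (second branch holds)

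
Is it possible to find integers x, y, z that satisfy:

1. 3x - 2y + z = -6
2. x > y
Yes

Take x = 1, y = 0, z = -9. Substituting into each constraint:
  (1) 3(1) - 2(0) + (-9) = -6 ✓
  (2) 1 > 0 ✓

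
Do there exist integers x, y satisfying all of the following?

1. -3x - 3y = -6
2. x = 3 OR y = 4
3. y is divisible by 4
Yes

Take x = -2, y = 4. Substituting into each constraint:
  (1) -3(-2) - 3(4) = -6 ✓
  (2) y = 4, target 4 ✓ (second branch holds)
  (3) 4 = 4 × 1, remainder 0 ✓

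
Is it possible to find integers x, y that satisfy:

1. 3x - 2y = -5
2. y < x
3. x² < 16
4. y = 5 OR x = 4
No

A contradictory subset is {3x - 2y = -5, y < x, y = 5 OR x = 4}. No integer assignment can satisfy these jointly:

  - 3x - 2y = -5: is a linear equation tying the variables together
  - y < x: bounds one variable relative to another variable
  - y = 5 OR x = 4: forces a choice: either y = 5 or x = 4

Split on the disjunction (y = 5 OR x = 4):
  • If y = 5: with y = 5, every remaining term of the linear equation is divisible by 3, so the left side is ≡ 0 (mod 3); but the right side 5 ≡ 2 (mod 3). No integers can satisfy it.
  • If x = 4: with x = 4, every remaining term of the linear equation is divisible by 2, so the left side is ≡ 0 (mod 2); but the right side -17 ≡ 1 (mod 2). No integers can satisfy it.
Both branches are infeasible, so the system has no integer solution.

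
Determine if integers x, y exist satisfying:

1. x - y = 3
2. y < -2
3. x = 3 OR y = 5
No

The full constraint system is jointly infeasible over the integers. Each constraint and what it forces:

  - x - y = 3: is a linear equation tying the variables together
  - y < -2: bounds one variable relative to a constant
  - x = 3 OR y = 5: forces a choice: either x = 3 or y = 5

Split on the disjunction (x = 3 OR y = 5):
  • If x = 3: the equation forces y = 0, which contradicts the bound y ≤ -3.
  • If y = 5: this contradicts the bound y ≤ -3.
Both branches are infeasible, so the system has no integer solution.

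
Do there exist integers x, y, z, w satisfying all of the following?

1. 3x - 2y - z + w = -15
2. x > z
Yes

Take x = 0, y = 0, z = -1, w = -16. Substituting into each constraint:
  (1) 3(0) - 2(0) + 1 + (-16) = -15 ✓
  (2) 0 > -1 ✓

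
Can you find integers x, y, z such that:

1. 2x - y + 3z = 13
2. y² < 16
Yes

Take x = 2, y = 0, z = 3. Substituting into each constraint:
  (1) 2(2) + 0 + 3(3) = 13 ✓
  (2) y² = (0)² = 0, and 0 < 16 ✓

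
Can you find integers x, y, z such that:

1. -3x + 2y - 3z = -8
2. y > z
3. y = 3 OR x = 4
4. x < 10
Yes

Take x = 4, y = -1, z = -2. Substituting into each constraint:
  (1) -3(4) + 2(-1) - 3(-2) = -8 ✓
  (2) -1 > -2 ✓
  (3) x = 4, target 4 ✓ (second branch holds)
  (4) 4 < 10 ✓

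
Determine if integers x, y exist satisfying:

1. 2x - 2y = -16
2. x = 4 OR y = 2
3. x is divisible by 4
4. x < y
Yes

Take x = 4, y = 12. Substituting into each constraint:
  (1) 2(4) - 2(12) = -16 ✓
  (2) x = 4, target 4 ✓ (first branch holds)
  (3) 4 = 4 × 1, remainder 0 ✓
  (4) 4 < 12 ✓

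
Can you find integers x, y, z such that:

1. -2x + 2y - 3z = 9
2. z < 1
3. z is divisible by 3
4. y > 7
Yes

Take x = 9, y = 9, z = -3. Substituting into each constraint:
  (1) -2(9) + 2(9) - 3(-3) = 9 ✓
  (2) -3 < 1 ✓
  (3) -3 = 3 × -1, remainder 0 ✓
  (4) 9 > 7 ✓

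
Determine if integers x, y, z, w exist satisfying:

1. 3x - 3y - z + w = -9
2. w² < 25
Yes

Take x = 0, y = 3, z = 0, w = 0. Substituting into each constraint:
  (1) 3(0) - 3(3) + 0 + 0 = -9 ✓
  (2) w² = (0)² = 0, and 0 < 25 ✓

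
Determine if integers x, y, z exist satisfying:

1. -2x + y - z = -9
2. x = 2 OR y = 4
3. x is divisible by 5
Yes

Take x = 5, y = 4, z = 3. Substituting into each constraint:
  (1) -2(5) + 4 + (-3) = -9 ✓
  (2) y = 4, target 4 ✓ (second branch holds)
  (3) 5 = 5 × 1, remainder 0 ✓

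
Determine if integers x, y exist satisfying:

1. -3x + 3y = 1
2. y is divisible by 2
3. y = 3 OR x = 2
No

Even the single constraint (-3x + 3y = 1) is infeasible over the integers.

  - -3x + 3y = 1: every term on the left is divisible by 3, so the LHS ≡ 0 (mod 3), but the RHS 1 is not — no integer solution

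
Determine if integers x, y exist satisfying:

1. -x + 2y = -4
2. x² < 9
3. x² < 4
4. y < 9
Yes

Take x = 0, y = -2. Substituting into each constraint:
  (1) 0 + 2(-2) = -4 ✓
  (2) x² = (0)² = 0, and 0 < 9 ✓
  (3) x² = (0)² = 0, and 0 < 4 ✓
  (4) -2 < 9 ✓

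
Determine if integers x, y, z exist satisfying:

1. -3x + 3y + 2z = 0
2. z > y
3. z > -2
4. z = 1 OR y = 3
Yes

Take x = 7, y = 3, z = 6. Substituting into each constraint:
  (1) -3(7) + 3(3) + 2(6) = 0 ✓
  (2) 6 > 3 ✓
  (3) 6 > -2 ✓
  (4) y = 3, target 3 ✓ (second branch holds)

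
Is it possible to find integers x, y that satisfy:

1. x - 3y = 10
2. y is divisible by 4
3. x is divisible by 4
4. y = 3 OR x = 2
No

A contradictory subset is {x - 3y = 10, y is divisible by 4, y = 3 OR x = 2}. No integer assignment can satisfy these jointly:

  - x - 3y = 10: is a linear equation tying the variables together
  - y is divisible by 4: restricts y to multiples of 4
  - y = 3 OR x = 2: forces a choice: either y = 3 or x = 2

Split on the disjunction (y = 3 OR x = 2):
  • If y = 3: this contradicts the divisibility constraint — 3 is not a multiple of 4.
  • If x = 2: with x = 2, writing y = 4y', every remaining term of the linear equation is divisible by 12, so the left side is ≡ 0 (mod 12); but the right side 8 ≡ 8 (mod 12). No integers can satisfy it.
Both branches are infeasible, so the system has no integer solution.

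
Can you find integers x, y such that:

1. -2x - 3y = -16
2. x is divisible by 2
Yes

Take x = 2, y = 4. Substituting into each constraint:
  (1) -2(2) - 3(4) = -16 ✓
  (2) 2 = 2 × 1, remainder 0 ✓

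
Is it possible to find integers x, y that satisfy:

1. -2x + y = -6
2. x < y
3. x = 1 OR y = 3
No

The full constraint system is jointly infeasible over the integers. Each constraint and what it forces:

  - -2x + y = -6: is a linear equation tying the variables together
  - x < y: bounds one variable relative to another variable
  - x = 1 OR y = 3: forces a choice: either x = 1 or y = 3

Split on the disjunction (x = 1 OR y = 3):
  • If x = 1: the equation forces y = -4, giving (x, y) = (1, -4), which violates y > x.
  • If y = 3: with y = 3, every remaining term of the linear equation is divisible by 2, so the left side is ≡ 0 (mod 2); but the right side -9 ≡ 1 (mod 2). No integers can satisfy it.
Both branches are infeasible, so the system has no integer solution.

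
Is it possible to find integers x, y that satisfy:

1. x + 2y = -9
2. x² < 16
Yes

Take x = 1, y = -5. Substituting into each constraint:
  (1) 1 + 2(-5) = -9 ✓
  (2) x² = (1)² = 1, and 1 < 16 ✓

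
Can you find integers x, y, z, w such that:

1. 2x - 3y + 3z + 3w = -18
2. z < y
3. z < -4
Yes

Take x = 0, y = 0, z = -6, w = 0. Substituting into each constraint:
  (1) 2(0) - 3(0) + 3(-6) + 3(0) = -18 ✓
  (2) -6 < 0 ✓
  (3) -6 < -4 ✓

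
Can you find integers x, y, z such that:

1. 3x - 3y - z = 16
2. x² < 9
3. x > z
Yes

Take x = 0, y = -5, z = -1. Substituting into each constraint:
  (1) 3(0) - 3(-5) + 1 = 16 ✓
  (2) x² = (0)² = 0, and 0 < 9 ✓
  (3) 0 > -1 ✓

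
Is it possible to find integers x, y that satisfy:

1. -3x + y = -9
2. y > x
Yes

Take x = 5, y = 6. Substituting into each constraint:
  (1) -3(5) + 6 = -9 ✓
  (2) 6 > 5 ✓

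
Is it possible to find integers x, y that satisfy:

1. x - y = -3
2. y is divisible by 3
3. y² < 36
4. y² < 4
Yes

Take x = -3, y = 0. Substituting into each constraint:
  (1) (-3) + 0 = -3 ✓
  (2) 0 = 3 × 0, remainder 0 ✓
  (3) y² = (0)² = 0, and 0 < 36 ✓
  (4) y² = (0)² = 0, and 0 < 4 ✓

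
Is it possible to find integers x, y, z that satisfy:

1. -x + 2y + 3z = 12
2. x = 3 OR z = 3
Yes

Take x = 3, y = 0, z = 5. Substituting into each constraint:
  (1) (-3) + 2(0) + 3(5) = 12 ✓
  (2) x = 3, target 3 ✓ (first branch holds)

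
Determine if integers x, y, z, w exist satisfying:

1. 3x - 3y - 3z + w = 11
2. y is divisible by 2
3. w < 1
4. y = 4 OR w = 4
Yes

Take x = 8, y = 4, z = 0, w = -1. Substituting into each constraint:
  (1) 3(8) - 3(4) - 3(0) + (-1) = 11 ✓
  (2) 4 = 2 × 2, remainder 0 ✓
  (3) -1 < 1 ✓
  (4) y = 4, target 4 ✓ (first branch holds)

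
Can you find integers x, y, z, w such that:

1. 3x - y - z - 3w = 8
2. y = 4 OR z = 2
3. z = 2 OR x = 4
Yes

Take x = 4, y = 2, z = 2, w = 0. Substituting into each constraint:
  (1) 3(4) + (-2) + (-2) - 3(0) = 8 ✓
  (2) z = 2, target 2 ✓ (second branch holds)
  (3) z = 2, target 2 ✓ (first branch holds)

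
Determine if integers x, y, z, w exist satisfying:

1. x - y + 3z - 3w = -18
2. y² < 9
Yes

Take x = 0, y = 0, z = 0, w = 6. Substituting into each constraint:
  (1) 0 + 0 + 3(0) - 3(6) = -18 ✓
  (2) y² = (0)² = 0, and 0 < 9 ✓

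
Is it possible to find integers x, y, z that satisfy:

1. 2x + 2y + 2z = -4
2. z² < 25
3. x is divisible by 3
Yes

Take x = 0, y = 0, z = -2. Substituting into each constraint:
  (1) 2(0) + 2(0) + 2(-2) = -4 ✓
  (2) z² = (-2)² = 4, and 4 < 25 ✓
  (3) 0 = 3 × 0, remainder 0 ✓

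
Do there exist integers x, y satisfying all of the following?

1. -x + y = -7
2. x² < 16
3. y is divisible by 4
Yes

Take x = 3, y = -4. Substituting into each constraint:
  (1) (-3) + (-4) = -7 ✓
  (2) x² = (3)² = 9, and 9 < 16 ✓
  (3) -4 = 4 × -1, remainder 0 ✓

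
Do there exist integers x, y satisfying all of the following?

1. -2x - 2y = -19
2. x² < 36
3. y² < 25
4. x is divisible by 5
No

Even the single constraint (-2x - 2y = -19) is infeasible over the integers.

  - -2x - 2y = -19: every term on the left is divisible by 2, so the LHS ≡ 0 (mod 2), but the RHS -19 is not — no integer solution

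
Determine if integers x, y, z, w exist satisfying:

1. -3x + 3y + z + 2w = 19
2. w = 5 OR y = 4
Yes

Take x = -3, y = 0, z = 0, w = 5. Substituting into each constraint:
  (1) -3(-3) + 3(0) + 0 + 2(5) = 19 ✓
  (2) w = 5, target 5 ✓ (first branch holds)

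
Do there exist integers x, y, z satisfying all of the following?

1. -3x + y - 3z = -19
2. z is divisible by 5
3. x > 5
Yes

Take x = 6, y = -1, z = 0. Substituting into each constraint:
  (1) -3(6) + (-1) - 3(0) = -19 ✓
  (2) 0 = 5 × 0, remainder 0 ✓
  (3) 6 > 5 ✓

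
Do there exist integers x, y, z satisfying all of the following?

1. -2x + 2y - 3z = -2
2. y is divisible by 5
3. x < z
Yes

Take x = 1, y = 15, z = 10. Substituting into each constraint:
  (1) -2(1) + 2(15) - 3(10) = -2 ✓
  (2) 15 = 5 × 3, remainder 0 ✓
  (3) 1 < 10 ✓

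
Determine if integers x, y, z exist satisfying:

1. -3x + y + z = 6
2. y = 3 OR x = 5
Yes

Take x = 5, y = 21, z = 0. Substituting into each constraint:
  (1) -3(5) + 21 + 0 = 6 ✓
  (2) x = 5, target 5 ✓ (second branch holds)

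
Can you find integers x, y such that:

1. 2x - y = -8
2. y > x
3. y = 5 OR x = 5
Yes

Take x = 5, y = 18. Substituting into each constraint:
  (1) 2(5) + (-18) = -8 ✓
  (2) 18 > 5 ✓
  (3) x = 5, target 5 ✓ (second branch holds)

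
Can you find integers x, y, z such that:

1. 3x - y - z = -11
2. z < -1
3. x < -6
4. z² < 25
Yes

Take x = -8, y = -10, z = -3. Substituting into each constraint:
  (1) 3(-8) + 10 + 3 = -11 ✓
  (2) -3 < -1 ✓
  (3) -8 < -6 ✓
  (4) z² = (-3)² = 9, and 9 < 25 ✓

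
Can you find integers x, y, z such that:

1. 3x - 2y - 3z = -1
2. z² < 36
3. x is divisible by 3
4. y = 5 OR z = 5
Yes

Take x = 0, y = 5, z = -3. Substituting into each constraint:
  (1) 3(0) - 2(5) - 3(-3) = -1 ✓
  (2) z² = (-3)² = 9, and 9 < 36 ✓
  (3) 0 = 3 × 0, remainder 0 ✓
  (4) y = 5, target 5 ✓ (first branch holds)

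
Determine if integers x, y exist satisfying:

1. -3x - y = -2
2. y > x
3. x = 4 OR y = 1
No

The full constraint system is jointly infeasible over the integers. Each constraint and what it forces:

  - -3x - y = -2: is a linear equation tying the variables together
  - y > x: bounds one variable relative to another variable
  - x = 4 OR y = 1: forces a choice: either x = 4 or y = 1

Split on the disjunction (x = 4 OR y = 1):
  • If x = 4: the equation forces y = -10, giving (x, y) = (4, -10), which violates y > x.
  • If y = 1: with y = 1, every remaining term of the linear equation is divisible by 3, so the left side is ≡ 0 (mod 3); but the right side -1 ≡ 2 (mod 3). No integers can satisfy it.
Both branches are infeasible, so the system has no integer solution.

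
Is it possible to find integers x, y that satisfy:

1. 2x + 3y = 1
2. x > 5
Yes

Take x = 8, y = -5. Substituting into each constraint:
  (1) 2(8) + 3(-5) = 1 ✓
  (2) 8 > 5 ✓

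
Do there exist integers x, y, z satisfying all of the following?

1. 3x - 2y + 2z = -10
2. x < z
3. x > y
Yes

Take x = -6, y = -7, z = -3. Substituting into each constraint:
  (1) 3(-6) - 2(-7) + 2(-3) = -10 ✓
  (2) -6 < -3 ✓
  (3) -6 > -7 ✓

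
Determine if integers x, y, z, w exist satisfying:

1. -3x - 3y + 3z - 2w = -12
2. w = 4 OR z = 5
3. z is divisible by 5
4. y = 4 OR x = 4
Yes

Take x = 1, y = 4, z = 5, w = 6. Substituting into each constraint:
  (1) -3(1) - 3(4) + 3(5) - 2(6) = -12 ✓
  (2) z = 5, target 5 ✓ (second branch holds)
  (3) 5 = 5 × 1, remainder 0 ✓
  (4) y = 4, target 4 ✓ (first branch holds)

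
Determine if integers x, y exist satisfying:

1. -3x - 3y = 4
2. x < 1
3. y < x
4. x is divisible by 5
No

Even the single constraint (-3x - 3y = 4) is infeasible over the integers.

  - -3x - 3y = 4: every term on the left is divisible by 3, so the LHS ≡ 0 (mod 3), but the RHS 4 is not — no integer solution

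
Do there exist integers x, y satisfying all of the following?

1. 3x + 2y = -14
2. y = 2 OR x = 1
Yes

Take x = -6, y = 2. Substituting into each constraint:
  (1) 3(-6) + 2(2) = -14 ✓
  (2) y = 2, target 2 ✓ (first branch holds)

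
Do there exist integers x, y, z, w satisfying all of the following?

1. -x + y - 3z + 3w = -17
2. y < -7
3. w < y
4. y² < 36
No

A contradictory subset is {y < -7, y² < 36}. No integer assignment can satisfy these jointly:

  - y < -7: bounds one variable relative to a constant
  - y² < 36: restricts y to |y| ≤ 5

Direct contradiction: the bounds on y require y ≥ -5 and y ≤ -8 simultaneously, which is empty.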